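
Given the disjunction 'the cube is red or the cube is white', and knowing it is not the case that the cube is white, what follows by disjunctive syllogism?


Disjunctive syllogism: P ∨ Q, ¬P ⊢ Q
Disjunction: the cube is red ∨ the cube is white
We know it is not the case that the cube is white.
By disjunctive syllogism, the other disjunct must be true.

The cube is red


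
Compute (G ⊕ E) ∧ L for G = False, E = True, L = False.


G = False, E = True, L = False
Step 1: G ⊕ E = False XOR True = True
Step 2: True ∧ L = True AND False = False
XOR true when exactly one of G,E is true; then AND with L.

False


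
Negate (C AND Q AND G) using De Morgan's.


De Morgan's law: ¬(P ∧ Q ∧ R) ≡ ¬P ∨ ¬Q ∨ ¬R
¬(C ∧ Q ∧ G) = ¬C ∨ ¬Q ∨ ¬G

¬C ∨ ¬Q ∨ ¬G


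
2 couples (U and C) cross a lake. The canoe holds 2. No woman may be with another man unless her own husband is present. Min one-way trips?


Label couples U and C.
1. WU+WC → (far: WU,WC; near: HU,HC)
2. WU ←   (far: WC; near: HU,HC,WU)
3. HU+HC → (far: HU,HC,WC; near: WU)
4. HU ←   (far: HC,WC; near: HU,WU)  — HU returns, since WU is alone on near bank
5. HU+WU → (far: all four; near: empty)
Every state respects the constraint.
Minimum trips = 5

5


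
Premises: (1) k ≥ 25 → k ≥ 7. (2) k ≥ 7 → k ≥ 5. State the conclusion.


Hypothetical syllogism: P → Q, Q → R ⊢ P → R
Premise 1: k ≥ 25 → k ≥ 7
Premise 2: k ≥ 7 → k ≥ 5
Chain the implications: the middle term (k ≥ 7) links the two.
Conclusion: If k ≥ 25, then k ≥ 5.

If k ≥ 25, then k ≥ 5.


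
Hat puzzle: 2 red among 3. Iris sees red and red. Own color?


Total red = 2, seen red = 2
Own red = 2 - 2 = 0
Iris's hat is blue.

blue


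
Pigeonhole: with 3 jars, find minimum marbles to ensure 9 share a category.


Pigeonhole: to guarantee k in one of n categories, need (k-1)×n + 1.
k = 9, n = 3
Minimum = (9-1) × 3 + 1 = 8 × 3 + 1

25


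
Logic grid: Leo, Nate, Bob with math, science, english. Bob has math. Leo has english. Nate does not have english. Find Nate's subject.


From clues:
  Bob → math
  Leo → english
By elimination, Nate gets the remaining.

science


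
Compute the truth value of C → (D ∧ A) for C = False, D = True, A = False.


C = False, D = True, A = False
Step 1: D ∧ A = True AND False = False
Step 2: C → (False): false only when C=True and consequent=False.
Result: True

True


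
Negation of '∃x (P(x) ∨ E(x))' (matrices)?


Original: ∃x (P(x) ∨ E(x))
Rule: ¬∀→∃, ¬∃→∀, negate predicate.
Negation: ∀x (¬P(x) ∧ ¬E(x))

∀x (¬P(x) ∧ ¬E(x))


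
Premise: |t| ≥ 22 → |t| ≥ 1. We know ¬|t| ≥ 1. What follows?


Modus tollens: P → Q, ¬Q ⊢ ¬P
P: |t| ≥ 22
Q: |t| ≥ 1
We have P → Q and Q is false.
By modus tollens, P must be false.

It is not the case that |t| ≥ 22


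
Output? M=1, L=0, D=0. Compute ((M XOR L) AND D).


M XOR L = 1^0 = 1
1 AND 0 = 0

0


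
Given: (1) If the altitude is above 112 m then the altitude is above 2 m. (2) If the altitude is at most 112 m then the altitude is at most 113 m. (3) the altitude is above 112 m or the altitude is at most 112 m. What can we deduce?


Constructive dilemma: (P → Q) ∧ (R → S), P ∨ R ⊢ Q ∨ S
Premise 1: the altitude is above 112 m → the altitude is above 2 m
Premise 2: the altitude is at most 112 m → the altitude is at most 113 m
Premise 3: the altitude is above 112 m ∨ the altitude is at most 112 m
Case 1: Assuming the altitude is above 112 m, then by Premise 1, the altitude is above 2 m.
Case 2: Assuming the altitude is at most 112 m, then by Premise 2, the altitude is at most 113 m.
Since one of the altitude is above 112 m or the altitude is at most 112 m must hold, we get the altitude is above 2 m or the altitude is at most 113 m.

The altitude is above 2 m or the altitude is at most 113 m.


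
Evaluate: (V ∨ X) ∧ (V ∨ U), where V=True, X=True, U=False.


V = True, X = True, U = False
Expression: (V ∨ X) ∧ (V ∨ U)
Step 1: V ∨ X = True OR True = True
Step 2: V ∨ U = True OR False = True
Step 3: (True) ∧ (True) = True AND True = True

True


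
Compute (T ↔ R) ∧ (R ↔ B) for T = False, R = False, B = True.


T = False, R = False, B = True
Step 1: T ↔ R is true when T and R have the same value. Result: True
Step 2: R ↔ B is true when R and B have the same value. Result: False
Step 3: True ∧ False = False

False


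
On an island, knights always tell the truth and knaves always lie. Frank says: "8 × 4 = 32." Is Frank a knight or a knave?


Statement: "8 × 4 = 32."
Actual: 8 × 4 = 32
Claimed: 32
Statement is TRUE → Frank tells the truth → Knight

Knight


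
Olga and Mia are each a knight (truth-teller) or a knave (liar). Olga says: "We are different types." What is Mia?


Olga says: "We are different types."
Case 1: Olga is a Knight (truth-teller)
  Statement is true → they ARE different → Mia is a Knave
Case 2: Olga is a Knave (liar)
  Statement is false → they are NOT different → Mia is a Knave
In both cases, Mia is a Knave.

Knave


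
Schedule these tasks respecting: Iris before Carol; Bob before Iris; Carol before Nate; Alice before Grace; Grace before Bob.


Constraints: Iris before Carol; Bob before Iris; Carol before Nate; Alice before Grace; Grace before Bob
Method: repeatedly schedule the remaining task that has no remaining task required before it.
  Step 1: remaining {Grace, Carol, Iris, Bob, Alice, Nate}; every task except Alice still has a predecessor pending → schedule Alice.
  Step 2: remaining {Grace, Carol, Iris, Bob, Nate}; every task except Grace still has a predecessor pending → schedule Grace.
  Step 3: remaining {Carol, Iris, Bob, Nate}; every task except Bob still has a predecessor pending → schedule Bob.
  Step 4: remaining {Carol, Iris, Nate}; every task except Iris still has a predecessor pending → schedule Iris.
  Step 5: remaining {Carol, Nate}; every task except Carol still has a predecessor pending → schedule Carol.
  Step 6: only Nate remains → schedule Nate.
Resulting order:

Alice → Grace → Bob → Iris → Carol → Nate


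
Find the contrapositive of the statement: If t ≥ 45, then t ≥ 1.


Original: If t ≥ 45, then t ≥ 1
Contrapositive: If ¬Q, then ¬P
Negate Q: not (t ≥ 1)
Negate P: not (t ≥ 45)

If not (t ≥ 1), then not (t ≥ 45).


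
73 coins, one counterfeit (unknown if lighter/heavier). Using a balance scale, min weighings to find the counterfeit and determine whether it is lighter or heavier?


Let n = 73. 146 possibilities (n coins × lighter/heavier); each weighing has 3 outcomes.
Bound for k weighings: say the first weighing puts j coins on each pan. If it tips, the 2j weighed coins remain suspects (each with a known direction) and k-1 weighings give 3^(k-1) outcomes; 3^(k-1) is odd, so 2j ≤ 3^(k-1) - 1. If it balances, the n - 2j unweighed coins remain with direction unknown: 2(n - 2j) ≤ 3^(k-1) - 1 by the same parity argument. Adding, n ≤ (3^(k-1) - 1) + (3^(k-1) - 1)/2 = (3^k - 3)/2, and the classical three-group strategy achieves this (3 coins in 2 weighings, 12 in 3, 39 in 4, 120 in 5).
So we need the smallest k with (3^k - 3)/2 ≥ 73.
k = 4: (3^4 - 3)/2 = 39 < 73 ✗
k = 5: (3^5 - 3)/2 = 120 ≥ 73 ✓

5


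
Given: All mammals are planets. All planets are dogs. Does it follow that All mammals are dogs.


Premise 1: All mammals are planets.
Premise 2: All planets are dogs.
Conclusion: All mammals are dogs.
Barbara syllogism (AAA-1): All A are B, All B are C → All A are C.
Middle term (planets) distributed in premise 2.

Valid


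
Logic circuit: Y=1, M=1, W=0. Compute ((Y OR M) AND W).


Y OR M = 1|1 = 1
1 AND 0 = 0

0


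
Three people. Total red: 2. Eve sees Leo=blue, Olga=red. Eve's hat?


Total red = 2, seen red = 1
Own red = 2 - 1 = 1
Eve's hat is red.

red


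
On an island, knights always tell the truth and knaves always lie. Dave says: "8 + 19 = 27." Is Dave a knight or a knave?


Statement: "8 + 19 = 27."
Actual: 8 + 19 = 27
Claimed: 27
Statement is TRUE → Dave tells the truth → Knight

Knight


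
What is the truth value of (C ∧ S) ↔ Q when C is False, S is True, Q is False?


C = False, S = True, Q = False
Step 1: C ∧ S = False AND True = False
Step 2: (False) ↔ Q: true when both sides have same truth value.
Result: False ↔ False = True

True


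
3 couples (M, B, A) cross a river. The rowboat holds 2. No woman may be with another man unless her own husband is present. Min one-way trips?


Label couples M, B, A (H = husband, W = wife).
Counting alone: 6 people, the rowboat carries 2 and someone must bring it back, so each round trip nets at most +1 on the far side until the last crossing → at least 9 trips. The jealousy constraint makes 9 impossible; the shortest valid schedule has 11:
1. WM+WB →  (far: WM,WB; near: HM,HB,HA,WA)
2. WM ←       (far: WB; near: HM,HB,HA,WM,WA)
3. WM+WA →  (far: WM,WB,WA; near: HM,HB,HA)
4. WM ←       (far: WB,WA; near: HM,HB,HA,WM)
5. HB+HA →  (far: HB,WB,HA,WA; near: HM,WM)
6. HB+WB ←  (far: HA,WA; near: HM,WM,HB,WB)
7. HM+HB →  (far: HM,HB,HA,WA; near: WM,WB)
8. WA ←       (far: HM,HB,HA; near: WM,WB,WA)
9. WM+WB →  (far: HM,WM,HB,WB,HA; near: WA)
10. HA ←      (far: HM,WM,HB,WB; near: HA,WA)
11. HA+WA → (far: all six; near: empty)
In every state each wife is either with her husband or with no other man.
Minimum trips = 11

11


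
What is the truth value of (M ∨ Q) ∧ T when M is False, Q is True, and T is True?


M = False, Q = True, T = True
Step 1: M ∨ Q = False OR True = True
Step 2: True ∧ T = True AND True = True
OR is true when at least one operand is true; AND requires both.

True


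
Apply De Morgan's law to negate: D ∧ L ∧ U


De Morgan's law: ¬(P ∧ Q ∧ R) ≡ ¬P ∨ ¬Q ∨ ¬R
¬(D ∧ L ∧ U) = ¬D ∨ ¬L ∨ ¬U

¬D ∨ ¬L ∨ ¬U


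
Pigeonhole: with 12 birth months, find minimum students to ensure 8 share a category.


Pigeonhole: to guarantee k in one of n categories, need (k-1)×n + 1.
k = 8, n = 12
Minimum = (8-1) × 12 + 1 = 7 × 12 + 1

85


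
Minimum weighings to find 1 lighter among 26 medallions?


Each weighing has 3 outcomes (left heavy / balance / right heavy), so k weighings distinguish at most 3^k cases; splitting into three near-equal groups achieves this.
Need 3^k ≥ 26: 3^2 = 9 < 26 ≤ 3^3 = 27
k = ⌈log₃(26)⌉ = 3

3


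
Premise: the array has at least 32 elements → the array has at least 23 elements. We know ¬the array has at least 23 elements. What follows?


Modus tollens: P → Q, ¬Q ⊢ ¬P
P: the array has at least 32 elements
Q: the array has at least 23 elements
We have P → Q and Q is false.
By modus tollens, P must be false.

It is not the case that the array has at least 32 elements


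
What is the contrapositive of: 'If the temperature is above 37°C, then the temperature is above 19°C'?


Original: If the temperature is above 37°C, then the temperature is above 19°C
Contrapositive: If ¬Q, then ¬P
Negate Q: not (the temperature is above 19°C)
Negate P: not (the temperature is above 37°C)

If not (the temperature is above 19°C), then not (the temperature is above 37°C).


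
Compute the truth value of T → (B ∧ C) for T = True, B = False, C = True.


T = True, B = False, C = True
Step 1: B ∧ C = False AND True = False
Step 2: T → (False): false only when T=True and consequent=False.
Result: False

False


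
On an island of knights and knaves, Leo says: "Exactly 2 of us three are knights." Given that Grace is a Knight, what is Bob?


Leo claims exactly 2 knights among Leo, Grace, Bob.
Given: Grace is a Knight.

Case 1: Leo is a Knight (tells truth)
  Then exactly 2 of the three are knights.
  Counting Leo, Grace: 2 knight(s) so far. Need 0 more → Bob = Knave.
Case 2: Leo is a Knave (lies)
  Then the count is NOT 2.
  If Bob = Knight, count = 2 = 2 → claim would be true, contradicts lie.
  If Bob = Knave, count = 1 ≠ 2 → lie confirmed ✓

Bob is a Knave.

Knave


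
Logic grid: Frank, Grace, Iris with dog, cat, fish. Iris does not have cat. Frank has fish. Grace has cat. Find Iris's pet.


From clues:
  Frank → fish
  Grace → cat
By elimination, Iris gets the remaining.

dog


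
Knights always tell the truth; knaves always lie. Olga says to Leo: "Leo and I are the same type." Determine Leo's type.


Olga says: "Leo and I are the same type."
Case 1: Olga is a Knight (truth-teller)
  Statement is true → they ARE the same → Leo is also a Knight
Case 2: Olga is a Knave (liar)
  Statement is false → they are NOT the same → Leo is a Knight
In both cases, Leo is a Knight.

Knight


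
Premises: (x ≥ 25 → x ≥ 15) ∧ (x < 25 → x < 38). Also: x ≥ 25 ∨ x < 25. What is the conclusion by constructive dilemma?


Constructive dilemma: (P → Q) ∧ (R → S), P ∨ R ⊢ Q ∨ S
Premise 1: x ≥ 25 → x ≥ 15
Premise 2: x < 25 → x < 38
Premise 3: x ≥ 25 ∨ x < 25
Case 1: Assuming x ≥ 25, then by Premise 1, x ≥ 15.
Case 2: Assuming x < 25, then by Premise 2, x < 38.
Since one of x ≥ 25 or x < 25 must hold, we get x ≥ 15 or x < 38.

x ≥ 15 or x < 38.


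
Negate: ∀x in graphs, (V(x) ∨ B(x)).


Original: ∀x (V(x) ∨ B(x))
Rule: ¬∀→∃, ¬∃→∀, negate predicate.
Negation: ∃x (¬V(x) ∧ ¬B(x))

∃x (¬V(x) ∧ ¬B(x))


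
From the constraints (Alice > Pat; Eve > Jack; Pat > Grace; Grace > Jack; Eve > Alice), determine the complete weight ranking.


Constraints: Alice > Pat; Eve > Jack; Pat > Grace; Grace > Jack; Eve > Alice
Method: at each step, the next-highest is the one remaining person who never appears on the smaller side of a constraint between remaining people.
  Step 1: remaining {Alice, Grace, Eve, Pat, Jack}; on the smaller side: {Alice, Grace, Pat, Jack} → Eve is next (Eve > Jack; Eve > Alice).
  Step 2: remaining {Alice, Grace, Pat, Jack}; on the smaller side: {Grace, Pat, Jack} → Alice is next (Alice > Pat).
  Step 3: remaining {Grace, Pat, Jack}; on the smaller side: {Grace, Jack} → Pat is next (Pat > Grace).
  Step 4: remaining {Grace, Jack}; on the smaller side: {Jack} → Grace is next (Grace > Jack).
  Step 5: only Jack remains → lowest.
Final ranking (highest to lowest):

Eve > Alice > Pat > Grace > Jack


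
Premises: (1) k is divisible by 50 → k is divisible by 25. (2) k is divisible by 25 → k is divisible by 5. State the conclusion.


Hypothetical syllogism: P → Q, Q → R ⊢ P → R
Premise 1: k is divisible by 50 → k is divisible by 25
Premise 2: k is divisible by 25 → k is divisible by 5
Chain the implications: the middle term (k is divisible by 25) links the two.
Conclusion: If k is divisible by 50, then k is divisible by 5.

If k is divisible by 50, then k is divisible by 5.


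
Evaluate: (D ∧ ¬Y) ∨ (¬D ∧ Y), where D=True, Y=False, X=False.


D = True, Y = False, X = False
Expression: (D ∧ ¬Y) ∨ (¬D ∧ Y)
Step 1: ¬Y = NOT False = True
Step 2: D ∧ ¬Y = True AND True = True
Step 3: ¬D = NOT True = False
Step 4: ¬D ∧ Y = False AND False = False
Step 5: (True) ∨ (False) = True OR False = True

True


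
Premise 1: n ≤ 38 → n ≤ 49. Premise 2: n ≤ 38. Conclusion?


Modus ponens: P → Q, P ⊢ Q
P: n ≤ 38
Q: n ≤ 49
We have P → Q and P is true.
By modus ponens, Q must be true.

n ≤ 49


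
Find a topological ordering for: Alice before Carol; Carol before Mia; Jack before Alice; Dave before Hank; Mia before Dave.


Constraints: Alice before Carol; Carol before Mia; Jack before Alice; Dave before Hank; Mia before Dave
Method: repeatedly schedule the remaining task that has no remaining task required before it.
  Step 1: remaining {Alice, Mia, Jack, Hank, Dave, Carol}; every task except Jack still has a predecessor pending → schedule Jack.
  Step 2: remaining {Alice, Mia, Hank, Dave, Carol}; every task except Alice still has a predecessor pending → schedule Alice.
  Step 3: remaining {Mia, Hank, Dave, Carol}; every task except Carol still has a predecessor pending → schedule Carol.
  Step 4: remaining {Mia, Hank, Dave}; every task except Mia still has a predecessor pending → schedule Mia.
  Step 5: remaining {Hank, Dave}; every task except Dave still has a predecessor pending → schedule Dave.
  Step 6: only Hank remains → schedule Hank.
Resulting order:

Jack → Alice → Carol → Mia → Dave → Hank


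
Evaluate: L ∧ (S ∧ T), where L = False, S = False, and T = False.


L = False, S = False, T = False
Step 1: S ∧ T = False AND False = False
Step 2: L ∧ False = False AND False = False
AND is true only when ALL operands are true.

False


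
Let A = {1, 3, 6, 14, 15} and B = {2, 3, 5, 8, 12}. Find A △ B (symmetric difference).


A = {1, 3, 6, 14, 15}
B = {2, 3, 5, 8, 12}
Operation: symmetric difference
In A only: [1, 6, 14, 15], in B only: [2, 5, 8, 12]

{1, 2, 5, 6, 8, 12, 14, 15}


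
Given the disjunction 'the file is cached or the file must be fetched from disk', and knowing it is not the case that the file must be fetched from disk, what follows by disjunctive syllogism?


Disjunctive syllogism: P ∨ Q, ¬P ⊢ Q
Disjunction: the file is cached ∨ the file must be fetched from disk
We know it is not the case that the file must be fetched from disk.
By disjunctive syllogism, the other disjunct must be true.

The file is cached


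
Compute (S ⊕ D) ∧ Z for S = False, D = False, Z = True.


S = False, D = False, Z = True
Step 1: S ⊕ D = False XOR False = False
Step 2: False ∧ Z = False AND True = False
XOR true when exactly one of S,D is true; then AND with Z.

False


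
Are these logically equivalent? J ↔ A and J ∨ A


Expression 1: J ↔ A
Expression 2: J ∨ A
Truth table (J A | Expr1 Expr2):
  T T |   T     T
  T F |   F     T   ← differ
  F T |   F     T   ← differ
  F F |   T     F   ← differ
Counterexample: J=T, A=F gives Expr1 = F but Expr2 = T, so the expressions are NOT logically equivalent.

No


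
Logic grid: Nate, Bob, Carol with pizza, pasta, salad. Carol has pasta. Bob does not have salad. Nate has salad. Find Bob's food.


From clues:
  Carol → pasta
  Nate → salad
By elimination, Bob gets the remaining.

pizza


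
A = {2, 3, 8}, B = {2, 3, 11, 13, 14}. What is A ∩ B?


A = {2, 3, 8}
B = {2, 3, 11, 13, 14}
Operation: intersection
Elements in both: 2, 3

{2, 3}


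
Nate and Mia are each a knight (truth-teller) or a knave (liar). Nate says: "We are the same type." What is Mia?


Nate says: "We are the same type."
Case 1: Nate is a Knight (truth-teller)
  Statement is true → they ARE the same → Mia is also a Knight
Case 2: Nate is a Knave (liar)
  Statement is false → they are NOT the same → Mia is a Knight
In both cases, Mia is a Knight.

Knight


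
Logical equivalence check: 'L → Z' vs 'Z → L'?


Expression 1: L → Z
Expression 2: Z → L
Truth table (L Z | Expr1 Expr2):
  T T |   T     T
  T F |   F     T   ← differ
  F T |   T     F   ← differ
  F F |   T     T
Counterexample: L=T, Z=F gives Expr1 = F but Expr2 = T, so the expressions are NOT logically equivalent.

No


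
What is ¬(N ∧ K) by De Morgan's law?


De Morgan's law: ¬(P ∧ Q) ≡ ¬P ∨ ¬Q
¬(N ∧ K) = ¬N ∨ ¬K

¬N ∨ ¬K


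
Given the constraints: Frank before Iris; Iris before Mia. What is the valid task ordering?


Constraints: Frank before Iris; Iris before Mia
Method: repeatedly schedule the remaining task that has no remaining task required before it.
  Step 1: remaining {Mia, Frank, Iris}; every task except Frank still has a predecessor pending → schedule Frank.
  Step 2: remaining {Mia, Iris}; every task except Iris still has a predecessor pending → schedule Iris.
  Step 3: only Mia remains → schedule Mia.
Resulting order:

Frank → Iris → Mia


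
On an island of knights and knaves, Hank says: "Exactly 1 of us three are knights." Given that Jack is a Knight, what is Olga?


Hank claims exactly 1 knights among Hank, Jack, Olga.
Given: Jack is a Knight.

Case 1: Hank is a Knight (tells truth)
  Then exactly 1 of the three are knights.
  Counting Hank, Jack: 2 knight(s) so far. Need -1 more → impossible.
Case 2: Hank is a Knave (lies)
  Then the count is NOT 1.
  If Olga = Knave, count = 1 = 1 → claim would be true, contradicts lie.
  If Olga = Knight, count = 2 ≠ 1 → lie confirmed ✓

Olga is a Knight.

Knight


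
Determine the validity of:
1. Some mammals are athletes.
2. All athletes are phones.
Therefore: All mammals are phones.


Premise 1: Some mammals are athletes.
Premise 2: All athletes are phones.
Conclusion: All mammals are phones.
Fallacy: illicit minor. The minor term (mammals) is distributed in the conclusion ('All mammals ...') but undistributed in its premise ('Some mammals are athletes' doesn't cover all mammals).
Only 'Some mammals are phones' follows, not 'All'.

Invalid


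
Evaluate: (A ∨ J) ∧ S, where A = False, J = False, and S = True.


A = False, J = False, S = True
Step 1: A ∨ J = False OR False = False
Step 2: False ∧ S = False AND True = False
OR is true when at least one operand is true; AND requires both.

False


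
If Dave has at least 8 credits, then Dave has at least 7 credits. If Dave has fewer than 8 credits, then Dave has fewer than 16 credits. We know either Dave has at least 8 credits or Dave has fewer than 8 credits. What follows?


Constructive dilemma: (P → Q) ∧ (R → S), P ∨ R ⊢ Q ∨ S
Premise 1: Dave has at least 8 credits → Dave has at least 7 credits
Premise 2: Dave has fewer than 8 credits → Dave has fewer than 16 credits
Premise 3: Dave has at least 8 credits ∨ Dave has fewer than 8 credits
Case 1: Assuming Dave has at least 8 credits, then by Premise 1, Dave has at least 7 credits.
Case 2: Assuming Dave has fewer than 8 credits, then by Premise 2, Dave has fewer than 16 credits.
Since one of Dave has at least 8 credits or Dave has fewer than 8 credits must hold, we get Dave has at least 7 credits or Dave has fewer than 16 credits.

Dave has at least 7 credits or Dave has fewer than 16 credits.


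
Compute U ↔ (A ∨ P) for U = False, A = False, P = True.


U = False, A = False, P = True
Step 1: A ∨ P = False OR True = True
Step 2: U ↔ (True): true when both sides have same truth value.
Result: False ↔ True = False

False


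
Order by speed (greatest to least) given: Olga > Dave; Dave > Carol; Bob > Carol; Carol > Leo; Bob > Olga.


Constraints: Olga > Dave; Dave > Carol; Bob > Carol; Carol > Leo; Bob > Olga
Method: at each step, the next-highest is the one remaining person who never appears on the smaller side of a constraint between remaining people.
  Step 1: remaining {Bob, Olga, Leo, Carol, Dave}; on the smaller side: {Olga, Leo, Carol, Dave} → Bob is next (Bob > Carol; Bob > Olga).
  Step 2: remaining {Olga, Leo, Carol, Dave}; on the smaller side: {Leo, Carol, Dave} → Olga is next (Olga > Dave).
  Step 3: remaining {Leo, Carol, Dave}; on the smaller side: {Leo, Carol} → Dave is next (Dave > Carol).
  Step 4: remaining {Leo, Carol}; on the smaller side: {Leo} → Carol is next (Carol > Leo).
  Step 5: only Leo remains → lowest.
Final ranking (highest to lowest):

Bob > Olga > Dave > Carol > Leo


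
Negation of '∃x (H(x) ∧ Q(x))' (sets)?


Original: ∃x (H(x) ∧ Q(x))
Rule: ¬∀→∃, ¬∃→∀, negate predicate.
Negation: ∀x (¬H(x) ∨ ¬Q(x))

∀x (¬H(x) ∨ ¬Q(x))


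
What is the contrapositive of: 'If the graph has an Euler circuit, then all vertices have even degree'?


Original: If the graph has an Euler circuit, then all vertices have even degree
Contrapositive: If ¬Q, then ¬P
Negate Q: not (all vertices have even degree)
Negate P: not (the graph has an Euler circuit)

If not (all vertices have even degree), then not (the graph has an Euler circuit).


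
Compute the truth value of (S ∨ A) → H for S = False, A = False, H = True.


S = False, A = False, H = True
Step 1: S ∨ A = False OR False = False
Step 2: (False) → H: false only when antecedent=True and H=False.
Result: True

True


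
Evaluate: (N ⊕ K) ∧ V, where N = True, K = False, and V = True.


N = True, K = False, V = True
Step 1: N ⊕ K = True XOR False = True
Step 2: True ∧ V = True AND True = True
XOR true when exactly one of N,K is true; then AND with V.

True


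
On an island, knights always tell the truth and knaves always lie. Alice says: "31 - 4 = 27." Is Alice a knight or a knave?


Statement: "31 - 4 = 27."
Actual: 31 - 4 = 27
Claimed: 27
Statement is TRUE → Alice tells the truth → Knight

Knight


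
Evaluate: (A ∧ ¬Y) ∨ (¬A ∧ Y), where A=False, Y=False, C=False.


A = False, Y = False, C = False
Expression: (A ∧ ¬Y) ∨ (¬A ∧ Y)
Step 1: ¬Y = NOT False = True
Step 2: A ∧ ¬Y = False AND True = False
Step 3: ¬A = NOT False = True
Step 4: ¬A ∧ Y = True AND False = False
Step 5: (False) ∨ (False) = False OR False = False

False


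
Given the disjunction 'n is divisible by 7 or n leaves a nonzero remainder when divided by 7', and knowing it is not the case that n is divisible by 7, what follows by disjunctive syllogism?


Disjunctive syllogism: P ∨ Q, ¬P ⊢ Q
Disjunction: n is divisible by 7 ∨ n leaves a nonzero remainder when divided by 7
We know it is not the case that n is divisible by 7.
By disjunctive syllogism, the other disjunct must be true.

n leaves a nonzero remainder when divided by 7


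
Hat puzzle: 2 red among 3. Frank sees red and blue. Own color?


Total red = 2, seen red = 1
Own red = 2 - 1 = 1
Frank's hat is red.

red


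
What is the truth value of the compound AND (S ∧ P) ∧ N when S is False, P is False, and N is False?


S = False, P = False, N = False
Step 1: S ∧ P = False AND False = False
Step 2: False ∧ N = False AND False = False
AND is true only when ALL operands are true.

False


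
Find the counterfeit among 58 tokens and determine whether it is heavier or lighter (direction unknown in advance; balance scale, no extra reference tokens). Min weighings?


Let n = 58. 116 possibilities (n tokens × lighter/heavier); each weighing has 3 outcomes.
Bound for k weighings: say the first weighing puts j tokens on each pan. If it tips, the 2j weighed tokens remain suspects (each with a known direction) and k-1 weighings give 3^(k-1) outcomes; 3^(k-1) is odd, so 2j ≤ 3^(k-1) - 1. If it balances, the n - 2j unweighed tokens remain with direction unknown: 2(n - 2j) ≤ 3^(k-1) - 1 by the same parity argument. Adding, n ≤ (3^(k-1) - 1) + (3^(k-1) - 1)/2 = (3^k - 3)/2, and the classical three-group strategy achieves this (3 tokens in 2 weighings, 12 in 3, 39 in 4, 120 in 5).
So we need the smallest k with (3^k - 3)/2 ≥ 58.
k = 4: (3^4 - 3)/2 = 39 < 58 ✗
k = 5: (3^5 - 3)/2 = 120 ≥ 58 ✓

5


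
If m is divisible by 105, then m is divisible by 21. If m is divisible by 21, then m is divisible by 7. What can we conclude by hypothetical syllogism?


Hypothetical syllogism: P → Q, Q → R ⊢ P → R
Premise 1: m is divisible by 105 → m is divisible by 21
Premise 2: m is divisible by 21 → m is divisible by 7
Chain the implications: the middle term (m is divisible by 21) links the two.
Conclusion: If m is divisible by 105, then m is divisible by 7.

If m is divisible by 105, then m is divisible by 7.


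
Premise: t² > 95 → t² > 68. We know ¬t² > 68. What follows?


Modus tollens: P → Q, ¬Q ⊢ ¬P
P: t² > 95
Q: t² > 68
We have P → Q and Q is false.
By modus tollens, P must be false.

It is not the case that t² > 95


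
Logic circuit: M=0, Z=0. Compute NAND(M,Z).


M AND Z = 0
NOT(0) = 1

1


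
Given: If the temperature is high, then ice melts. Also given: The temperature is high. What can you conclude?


Modus ponens: P → Q, P ⊢ Q
P: the temperature is high
Q: ice melts
We have P → Q and P is true.
By modus ponens, Q must be true.

Ice melts


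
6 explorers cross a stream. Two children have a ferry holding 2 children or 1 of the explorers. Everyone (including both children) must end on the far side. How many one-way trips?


Per crossing of one of the explorers: children→, one←, one of the explorers→, one← = 4 trips
6 × 4 = 24, + 1 final children→ = 25
Minimum trips = 25

25


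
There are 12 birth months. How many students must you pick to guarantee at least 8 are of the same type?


Pigeonhole: to guarantee k in one of n categories, need (k-1)×n + 1.
k = 8, n = 12
Minimum = (8-1) × 12 + 1 = 7 × 12 + 1

85


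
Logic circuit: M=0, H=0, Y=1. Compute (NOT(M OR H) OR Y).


M OR H = 0
NOT(0) = 1
1 OR 1 = 1

1


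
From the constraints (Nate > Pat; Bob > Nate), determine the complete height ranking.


Constraints: Nate > Pat; Bob > Nate
Method: at each step, the next-highest is the one remaining person who never appears on the smaller side of a constraint between remaining people.
  Step 1: remaining {Bob, Pat, Nate}; on the smaller side: {Pat, Nate} → Bob is next (Bob > Nate).
  Step 2: remaining {Pat, Nate}; on the smaller side: {Pat} → Nate is next (Nate > Pat).
  Step 3: only Pat remains → lowest.
Final ranking (highest to lowest):

Bob > Nate > Pat


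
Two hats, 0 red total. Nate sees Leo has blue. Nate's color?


Total red = 0, Leo = blue
Red accounted for: 0
Remaining for Nate: 0
Nate's hat is blue.

blue


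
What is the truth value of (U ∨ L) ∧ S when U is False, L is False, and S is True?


U = False, L = False, S = True
Step 1: U ∨ L = False OR False = False
Step 2: False ∧ S = False AND True = False
OR is true when at least one operand is true; AND requires both.

False


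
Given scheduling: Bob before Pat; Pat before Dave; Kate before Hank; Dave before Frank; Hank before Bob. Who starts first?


Constraints: Bob before Pat; Pat before Dave; Kate before Hank; Dave before Frank; Hank before Bob
The first task can have nothing scheduled before it, so it must never appear on the right of a 'before'.
Tasks appearing after some 'before': Pat, Dave, Hank, Frank, Bob.
The only task not in that list is Kate → it is first.

Kate


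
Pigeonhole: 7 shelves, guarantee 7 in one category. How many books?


Pigeonhole: to guarantee k in one of n categories, need (k-1)×n + 1.
k = 7, n = 7
Minimum = (7-1) × 7 + 1 = 6 × 7 + 1

43


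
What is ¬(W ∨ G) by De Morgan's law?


De Morgan's law: ¬(P ∨ Q) ≡ ¬P ∧ ¬Q
¬(W ∨ G) = ¬W ∧ ¬G

¬W ∧ ¬G


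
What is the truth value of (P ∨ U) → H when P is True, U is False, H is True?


P = True, U = False, H = True
Step 1: P ∨ U = True OR False = True
Step 2: (True) → H: false only when antecedent=True and H=False.
Result: True

True


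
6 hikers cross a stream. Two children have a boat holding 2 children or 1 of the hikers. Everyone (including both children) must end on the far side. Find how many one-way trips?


Per crossing of one of the hikers: children→, one←, one of the hikers→, one← = 4 trips
6 × 4 = 24, + 1 final children→ = 25
Minimum trips = 25

25


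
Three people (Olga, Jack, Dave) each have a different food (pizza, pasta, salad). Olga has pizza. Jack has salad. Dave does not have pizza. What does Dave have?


From clues:
  Jack → salad
  Olga → pizza
By elimination, Dave gets the remaining.

pasta


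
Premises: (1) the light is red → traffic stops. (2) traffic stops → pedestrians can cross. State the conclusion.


Hypothetical syllogism: P → Q, Q → R ⊢ P → R
Premise 1: the light is red → traffic stops
Premise 2: traffic stops → pedestrians can cross
Chain the implications: the middle term (traffic stops) links the two.
Conclusion: If the light is red, then pedestrians can cross.

If the light is red, then pedestrians can cross.


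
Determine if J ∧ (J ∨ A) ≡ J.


Expression 1: J ∧ (J ∨ A)
Expression 2: J
Truth table (J A | Expr1 Expr2):
  T T |   T     T
  T F |   T     T
  F T |   F     F
  F F |   F     F
All 4 rows agree, so the expressions are logically equivalent.

Yes


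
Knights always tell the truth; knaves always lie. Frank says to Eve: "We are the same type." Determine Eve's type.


Frank says: "We are the same type."
Case 1: Frank is a Knight (truth-teller)
  Statement is true → they ARE the same → Eve is also a Knight
Case 2: Frank is a Knave (liar)
  Statement is false → they are NOT the same → Eve is a Knight
In both cases, Eve is a Knight.

Knight


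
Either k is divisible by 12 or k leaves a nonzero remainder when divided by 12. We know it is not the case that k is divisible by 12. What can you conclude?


Disjunctive syllogism: P ∨ Q, ¬P ⊢ Q
Disjunction: k is divisible by 12 ∨ k leaves a nonzero remainder when divided by 12
We know it is not the case that k is divisible by 12.
By disjunctive syllogism, the other disjunct must be true.

k leaves a nonzero remainder when divided by 12


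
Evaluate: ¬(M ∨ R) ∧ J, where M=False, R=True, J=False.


M = False, R = True, J = False
Expression: ¬(M ∨ R) ∧ J
Step 1: M ∨ R = False OR True = True
Step 2: ¬(M ∨ R) = NOT True = False
Step 3: (False) ∧ J = False AND False = False

False


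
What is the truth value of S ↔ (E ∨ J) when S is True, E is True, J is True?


S = True, E = True, J = True
Step 1: E ∨ J = True OR True = True
Step 2: S ↔ (True): true when both sides have same truth value.
Result: True ↔ True = True

True


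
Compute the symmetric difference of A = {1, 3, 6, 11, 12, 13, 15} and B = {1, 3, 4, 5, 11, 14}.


A = {1, 3, 6, 11, 12, 13, 15}
B = {1, 3, 4, 5, 11, 14}
Operation: symmetric difference
In A only: [6, 12, 13, 15], in B only: [4, 5, 14]

{4, 5, 6, 12, 13, 14, 15}


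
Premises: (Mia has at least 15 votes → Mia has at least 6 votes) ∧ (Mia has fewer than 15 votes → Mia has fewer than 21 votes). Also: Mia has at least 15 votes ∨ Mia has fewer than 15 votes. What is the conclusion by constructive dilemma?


Constructive dilemma: (P → Q) ∧ (R → S), P ∨ R ⊢ Q ∨ S
Premise 1: Mia has at least 15 votes → Mia has at least 6 votes
Premise 2: Mia has fewer than 15 votes → Mia has fewer than 21 votes
Premise 3: Mia has at least 15 votes ∨ Mia has fewer than 15 votes
Case 1: Assuming Mia has at least 15 votes, then by Premise 1, Mia has at least 6 votes.
Case 2: Assuming Mia has fewer than 15 votes, then by Premise 2, Mia has fewer than 21 votes.
Since one of Mia has at least 15 votes or Mia has fewer than 15 votes must hold, we get Mia has at least 6 votes or Mia has fewer than 21 votes.

Mia has at least 6 votes or Mia has fewer than 21 votes.


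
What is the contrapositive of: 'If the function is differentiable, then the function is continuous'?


Original: If the function is differentiable, then the function is continuous
Contrapositive: If ¬Q, then ¬P
Negate Q: not (the function is continuous)
Negate P: not (the function is differentiable)

If not (the function is continuous), then not (the function is differentiable).


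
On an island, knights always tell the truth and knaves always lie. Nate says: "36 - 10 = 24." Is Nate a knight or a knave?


Statement: "36 - 10 = 24."
Actual: 36 - 10 = 26
Claimed: 24
Statement is FALSE → Nate lies → Knave

Knave


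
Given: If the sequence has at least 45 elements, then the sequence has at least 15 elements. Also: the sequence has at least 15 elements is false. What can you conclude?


Modus tollens: P → Q, ¬Q ⊢ ¬P
P: the sequence has at least 45 elements
Q: the sequence has at least 15 elements
We have P → Q and Q is false.
By modus tollens, P must be false.

It is not the case that the sequence has at least 45 elements


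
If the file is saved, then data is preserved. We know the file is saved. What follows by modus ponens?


Modus ponens: P → Q, P ⊢ Q
P: the file is saved
Q: data is preserved
We have P → Q and P is true.
By modus ponens, Q must be true.

Data is preserved


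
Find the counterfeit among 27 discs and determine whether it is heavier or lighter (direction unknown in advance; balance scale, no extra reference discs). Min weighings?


Let n = 27. 54 possibilities (n discs × lighter/heavier); each weighing has 3 outcomes.
Bound for k weighings: say the first weighing puts j discs on each pan. If it tips, the 2j weighed discs remain suspects (each with a known direction) and k-1 weighings give 3^(k-1) outcomes; 3^(k-1) is odd, so 2j ≤ 3^(k-1) - 1. If it balances, the n - 2j unweighed discs remain with direction unknown: 2(n - 2j) ≤ 3^(k-1) - 1 by the same parity argument. Adding, n ≤ (3^(k-1) - 1) + (3^(k-1) - 1)/2 = (3^k - 3)/2, and the classical three-group strategy achieves this (3 discs in 2 weighings, 12 in 3, 39 in 4, 120 in 5).
So we need the smallest k with (3^k - 3)/2 ≥ 27.
k = 3: (3^3 - 3)/2 = 12 < 27 ✗
k = 4: (3^4 - 3)/2 = 39 ≥ 27 ✓

4


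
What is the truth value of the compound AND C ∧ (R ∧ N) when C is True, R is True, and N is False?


C = True, R = True, N = False
Step 1: R ∧ N = True AND False = False
Step 2: C ∧ False = True AND False = False
AND is true only when ALL operands are true.

False


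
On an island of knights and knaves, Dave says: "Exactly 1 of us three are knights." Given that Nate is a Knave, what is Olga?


Dave claims exactly 1 knights among Dave, Nate, Olga.
Given: Nate is a Knave.

Case 1: Dave is a Knight (tells truth)
  Then exactly 1 of the three are knights.
  Counting Dave, Nate: 1 knight(s) so far. Need 0 more → Olga = Knave.
Case 2: Dave is a Knave (lies)
  Then the count is NOT 1.
  If Olga = Knight, count = 1 = 1 → claim would be true, contradicts lie.
  If Olga = Knave, count = 0 ≠ 1 → lie confirmed ✓

Olga is a Knave.

Knave


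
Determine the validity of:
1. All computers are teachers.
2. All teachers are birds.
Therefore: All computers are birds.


Premise 1: All computers are teachers.
Premise 2: All teachers are birds.
Conclusion: All computers are birds.
Barbara syllogism (AAA-1): All A are B, All B are C → All A are C.
Middle term (teachers) distributed in premise 2.

Valid


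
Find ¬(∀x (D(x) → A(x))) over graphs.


Original: ∀x (D(x) → A(x))
Rule: ¬∀→∃, ¬∃→∀, negate predicate.
Negation: ∃x (D(x) ∧ ¬A(x))

∃x (D(x) ∧ ¬A(x))


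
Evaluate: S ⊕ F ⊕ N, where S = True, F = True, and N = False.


S = True, F = True, N = False
Step 1: S ⊕ F = True XOR True = False
Step 2: False ⊕ N = False XOR False = False
XOR is true when an odd number of operands are true.

False


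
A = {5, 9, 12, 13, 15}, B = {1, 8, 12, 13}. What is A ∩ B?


A = {5, 9, 12, 13, 15}
B = {1, 8, 12, 13}
Operation: intersection
Elements in both: 12, 13

{12, 13}


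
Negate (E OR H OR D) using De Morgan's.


De Morgan's law: ¬(P ∨ Q ∨ R) ≡ ¬P ∧ ¬Q ∧ ¬R
¬(E ∨ H ∨ D) = ¬E ∧ ¬H ∧ ¬D

¬E ∧ ¬H ∧ ¬D


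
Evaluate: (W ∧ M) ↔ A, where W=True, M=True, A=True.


W = True, M = True, A = True
Expression: (W ∧ M) ↔ A
Step 1: W ∧ M = True AND True = True
Step 2: (True) ↔ A = (True iff True) = True

True


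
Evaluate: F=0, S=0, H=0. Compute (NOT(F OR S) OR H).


F OR S = 0
NOT(0) = 1
1 OR 0 = 1

1


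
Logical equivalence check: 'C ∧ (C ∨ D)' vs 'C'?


Expression 1: C ∧ (C ∨ D)
Expression 2: C
Truth table (C D | Expr1 Expr2):
  T T |   T     T
  T F |   T     T
  F T |   F     F
  F F |   F     F
All 4 rows agree, so the expressions are logically equivalent.

Yes


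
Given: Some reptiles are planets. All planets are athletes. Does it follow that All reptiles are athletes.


Premise 1: Some reptiles are planets.
Premise 2: All planets are athletes.
Conclusion: All reptiles are athletes.
Fallacy: illicit minor. The minor term (reptiles) is distributed in the conclusion ('All reptiles ...') but undistributed in its premise ('Some reptiles are planets' doesn't cover all reptiles).
Only 'Some reptiles are athletes' follows, not 'All'.

Invalid
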